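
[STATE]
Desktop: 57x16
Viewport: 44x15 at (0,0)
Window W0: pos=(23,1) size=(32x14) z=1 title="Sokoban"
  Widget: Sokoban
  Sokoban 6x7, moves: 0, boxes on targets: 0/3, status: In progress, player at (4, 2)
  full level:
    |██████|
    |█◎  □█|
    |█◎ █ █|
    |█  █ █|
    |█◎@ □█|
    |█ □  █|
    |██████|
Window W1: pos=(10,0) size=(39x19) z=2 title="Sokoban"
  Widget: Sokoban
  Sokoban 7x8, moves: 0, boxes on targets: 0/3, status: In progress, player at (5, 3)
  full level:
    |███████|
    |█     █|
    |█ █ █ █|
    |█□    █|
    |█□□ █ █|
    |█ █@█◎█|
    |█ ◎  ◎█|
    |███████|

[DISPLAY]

          ┏━━━━━━━━━━━━━━━━━━━━━━━━━━━━━━━━━
          ┃ Sokoban                         
          ┠─────────────────────────────────
          ┃███████                          
          ┃█     █                          
          ┃█ █ █ █                          
          ┃█□    █                          
          ┃█□□ █ █                          
          ┃█ █@█◎█                          
          ┃█ ◎  ◎█                          
          ┃███████                          
          ┃Moves: 0  0/3                    
          ┃                                 
          ┃                                 
          ┃                                 


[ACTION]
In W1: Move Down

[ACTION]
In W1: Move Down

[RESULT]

          ┏━━━━━━━━━━━━━━━━━━━━━━━━━━━━━━━━━
          ┃ Sokoban                         
          ┠─────────────────────────────────
          ┃███████                          
          ┃█     █                          
          ┃█ █ █ █                          
          ┃█□    █                          
          ┃█□□ █ █                          
          ┃█ █ █◎█                          
          ┃█ ◎@ ◎█                          
          ┃███████                          
          ┃Moves: 1  0/3                    
          ┃                                 
          ┃                                 
          ┃                                 


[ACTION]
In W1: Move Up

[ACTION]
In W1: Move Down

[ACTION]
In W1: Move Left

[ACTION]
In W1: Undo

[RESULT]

          ┏━━━━━━━━━━━━━━━━━━━━━━━━━━━━━━━━━
          ┃ Sokoban                         
          ┠─────────────────────────────────
          ┃███████                          
          ┃█     █                          
          ┃█ █ █ █                          
          ┃█□    █                          
          ┃█□□ █ █                          
          ┃█ █ █◎█                          
          ┃█ ◎@ ◎█                          
          ┃███████                          
          ┃Moves: 3  0/3                    
          ┃                                 
          ┃                                 
          ┃                                 


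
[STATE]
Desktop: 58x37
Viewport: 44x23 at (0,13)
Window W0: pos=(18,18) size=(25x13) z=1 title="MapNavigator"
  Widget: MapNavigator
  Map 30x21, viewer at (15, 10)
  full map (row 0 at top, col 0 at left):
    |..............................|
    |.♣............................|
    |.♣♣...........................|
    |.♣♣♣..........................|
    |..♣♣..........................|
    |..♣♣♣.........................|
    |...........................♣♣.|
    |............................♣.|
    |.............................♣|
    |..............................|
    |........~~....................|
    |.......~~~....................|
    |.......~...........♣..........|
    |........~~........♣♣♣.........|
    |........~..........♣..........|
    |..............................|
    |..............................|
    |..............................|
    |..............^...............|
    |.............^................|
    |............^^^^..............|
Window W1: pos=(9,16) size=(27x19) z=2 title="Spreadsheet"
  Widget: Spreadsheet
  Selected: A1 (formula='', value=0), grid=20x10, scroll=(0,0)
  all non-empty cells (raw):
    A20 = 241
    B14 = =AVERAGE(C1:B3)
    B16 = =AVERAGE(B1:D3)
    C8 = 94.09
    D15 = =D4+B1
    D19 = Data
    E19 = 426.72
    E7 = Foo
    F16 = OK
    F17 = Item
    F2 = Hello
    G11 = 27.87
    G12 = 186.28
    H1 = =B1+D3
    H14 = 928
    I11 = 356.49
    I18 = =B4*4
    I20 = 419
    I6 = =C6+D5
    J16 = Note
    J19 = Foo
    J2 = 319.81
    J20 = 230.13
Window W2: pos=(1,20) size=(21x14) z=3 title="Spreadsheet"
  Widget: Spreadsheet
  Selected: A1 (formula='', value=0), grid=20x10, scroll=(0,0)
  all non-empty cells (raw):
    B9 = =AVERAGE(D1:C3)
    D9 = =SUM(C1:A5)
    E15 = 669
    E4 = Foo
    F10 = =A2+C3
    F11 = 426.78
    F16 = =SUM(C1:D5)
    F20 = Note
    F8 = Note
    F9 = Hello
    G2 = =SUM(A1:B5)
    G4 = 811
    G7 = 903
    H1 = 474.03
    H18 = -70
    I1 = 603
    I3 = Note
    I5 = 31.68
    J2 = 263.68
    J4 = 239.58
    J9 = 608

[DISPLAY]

                                            
                                            
                                            
         ┏━━━━━━━━━━━━━━━━━━━━━━━━━┓        
         ┃ Spreadsheet             ┃        
         ┠─────────────────────────┨━━━━━━┓ 
         ┃A1:                      ┃      ┃ 
 ┏━━━━━━━━━━━━━━━━━━━┓   B       C ┃──────┨ 
 ┃ Spreadsheet       ┃-------------┃......┃ 
 ┠───────────────────┨       0     ┃......┃ 
 ┃A1:                ┃       0     ┃......┃ 
 ┃       A       B   ┃       0     ┃......┃ 
 ┃-------------------┃       0     ┃......┃ 
 ┃  1      [0]       ┃       0     ┃......┃ 
 ┃  2        0       ┃       0     ┃......┃ 
 ┃  3        0       ┃       0     ┃......┃ 
 ┃  4        0       ┃       0   94┃......┃ 
 ┃  5        0       ┃       0     ┃━━━━━━┛ 
 ┃  6        0       ┃       0     ┃        
 ┃  7        0       ┃       0     ┃        
 ┗━━━━━━━━━━━━━━━━━━━┛       0     ┃        
         ┗━━━━━━━━━━━━━━━━━━━━━━━━━┛        
                                            


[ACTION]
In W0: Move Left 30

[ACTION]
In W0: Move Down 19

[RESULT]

                                            
                                            
                                            
         ┏━━━━━━━━━━━━━━━━━━━━━━━━━┓        
         ┃ Spreadsheet             ┃        
         ┠─────────────────────────┨━━━━━━┓ 
         ┃A1:                      ┃      ┃ 
 ┏━━━━━━━━━━━━━━━━━━━┓   B       C ┃──────┨ 
 ┃ Spreadsheet       ┃-------------┃......┃ 
 ┠───────────────────┨       0     ┃......┃ 
 ┃A1:                ┃       0     ┃......┃ 
 ┃       A       B   ┃       0     ┃......┃ 
 ┃-------------------┃       0     ┃......┃ 
 ┃  1      [0]       ┃       0     ┃      ┃ 
 ┃  2        0       ┃       0     ┃      ┃ 
 ┃  3        0       ┃       0     ┃      ┃ 
 ┃  4        0       ┃       0   94┃      ┃ 
 ┃  5        0       ┃       0     ┃━━━━━━┛ 
 ┃  6        0       ┃       0     ┃        
 ┃  7        0       ┃       0     ┃        
 ┗━━━━━━━━━━━━━━━━━━━┛       0     ┃        
         ┗━━━━━━━━━━━━━━━━━━━━━━━━━┛        
                                            


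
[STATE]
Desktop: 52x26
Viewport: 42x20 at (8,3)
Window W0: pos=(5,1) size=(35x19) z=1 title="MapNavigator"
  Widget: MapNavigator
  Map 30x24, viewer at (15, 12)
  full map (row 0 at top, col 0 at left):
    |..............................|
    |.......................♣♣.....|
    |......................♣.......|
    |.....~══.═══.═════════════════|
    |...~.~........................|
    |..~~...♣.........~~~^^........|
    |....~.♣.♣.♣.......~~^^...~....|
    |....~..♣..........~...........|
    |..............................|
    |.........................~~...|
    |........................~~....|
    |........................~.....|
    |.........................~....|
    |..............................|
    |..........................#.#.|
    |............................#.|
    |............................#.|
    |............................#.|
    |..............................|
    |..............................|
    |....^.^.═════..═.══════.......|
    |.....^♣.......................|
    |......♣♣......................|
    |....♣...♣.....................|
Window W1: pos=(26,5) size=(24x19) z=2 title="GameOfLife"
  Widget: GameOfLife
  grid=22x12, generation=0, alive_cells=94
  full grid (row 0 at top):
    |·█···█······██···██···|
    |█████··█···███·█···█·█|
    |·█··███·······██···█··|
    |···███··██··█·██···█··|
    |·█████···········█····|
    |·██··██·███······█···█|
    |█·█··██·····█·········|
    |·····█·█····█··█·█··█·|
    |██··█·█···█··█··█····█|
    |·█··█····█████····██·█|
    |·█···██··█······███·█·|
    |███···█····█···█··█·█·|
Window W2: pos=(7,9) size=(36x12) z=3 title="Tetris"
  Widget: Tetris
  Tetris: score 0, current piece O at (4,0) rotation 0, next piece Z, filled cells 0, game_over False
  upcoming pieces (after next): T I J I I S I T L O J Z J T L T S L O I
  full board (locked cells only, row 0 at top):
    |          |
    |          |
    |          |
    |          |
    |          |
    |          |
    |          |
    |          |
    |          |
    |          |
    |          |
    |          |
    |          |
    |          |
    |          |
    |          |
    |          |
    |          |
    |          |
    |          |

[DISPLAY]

───────────────────────────────┨          
.~~...♣.........~~~^^........  ┃          
...~.♣.♣.♣.......~┏━━━━━━━━━━━━━━━━━━━━━━┓
...~..♣..........~┃ GameOfLife           ┃
..................┠──────────────────────┨
..................┃Gen: 0                ┃
━━━━━━━━━━━━━━━━━━━━━━━━━━━━━━━━━━┓·██···┃
 Tetris                           ┃···█·█┃
──────────────────────────────────┨···█··┃
          │Next:                  ┃···█··┃
          │▓▓                     ┃·█····┃
          │ ▓▓                    ┃·█···█┃
          │                       ┃······┃
          │                       ┃·█··█·┃
          │                       ┃█····█┃
          │Score:                 ┃··██·█┃
          │0                      ┃███·█·┃
━━━━━━━━━━━━━━━━━━━━━━━━━━━━━━━━━━┛··█·█·┃
                  ┃                      ┃
                  ┃                      ┃


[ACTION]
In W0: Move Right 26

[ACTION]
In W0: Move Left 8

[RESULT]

───────────────────────────────┨          
♣.........~~~^^........        ┃          
.♣.♣.......~~^^...┏━━━━━━━━━━━━━━━━━━━━━━┓
♣..........~......┃ GameOfLife           ┃
..................┠──────────────────────┨
..................┃Gen: 0                ┃
━━━━━━━━━━━━━━━━━━━━━━━━━━━━━━━━━━┓·██···┃
 Tetris                           ┃···█·█┃
──────────────────────────────────┨···█··┃
          │Next:                  ┃···█··┃
          │▓▓                     ┃·█····┃
          │ ▓▓                    ┃·█···█┃
          │                       ┃······┃
          │                       ┃·█··█·┃
          │                       ┃█····█┃
          │Score:                 ┃··██·█┃
          │0                      ┃███·█·┃
━━━━━━━━━━━━━━━━━━━━━━━━━━━━━━━━━━┛··█·█·┃
                  ┃                      ┃
                  ┃                      ┃


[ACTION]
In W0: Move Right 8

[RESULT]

───────────────────────────────┨          
..~~~^^........                ┃          
...~~^^...~....   ┏━━━━━━━━━━━━━━━━━━━━━━┓
...~...........   ┃ GameOfLife           ┃
...............   ┠──────────────────────┨
..........~~...   ┃Gen: 0                ┃
━━━━━━━━━━━━━━━━━━━━━━━━━━━━━━━━━━┓·██···┃
 Tetris                           ┃···█·█┃
──────────────────────────────────┨···█··┃
          │Next:                  ┃···█··┃
          │▓▓                     ┃·█····┃
          │ ▓▓                    ┃·█···█┃
          │                       ┃······┃
          │                       ┃·█··█·┃
          │                       ┃█····█┃
          │Score:                 ┃··██·█┃
          │0                      ┃███·█·┃
━━━━━━━━━━━━━━━━━━━━━━━━━━━━━━━━━━┛··█·█·┃
                  ┃                      ┃
                  ┃                      ┃


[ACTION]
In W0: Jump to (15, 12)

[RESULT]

───────────────────────────────┨          
.~~...♣.........~~~^^........  ┃          
...~.♣.♣.♣.......~┏━━━━━━━━━━━━━━━━━━━━━━┓
...~..♣..........~┃ GameOfLife           ┃
..................┠──────────────────────┨
..................┃Gen: 0                ┃
━━━━━━━━━━━━━━━━━━━━━━━━━━━━━━━━━━┓·██···┃
 Tetris                           ┃···█·█┃
──────────────────────────────────┨···█··┃
          │Next:                  ┃···█··┃
          │▓▓                     ┃·█····┃
          │ ▓▓                    ┃·█···█┃
          │                       ┃······┃
          │                       ┃·█··█·┃
          │                       ┃█····█┃
          │Score:                 ┃··██·█┃
          │0                      ┃███·█·┃
━━━━━━━━━━━━━━━━━━━━━━━━━━━━━━━━━━┛··█·█·┃
                  ┃                      ┃
                  ┃                      ┃


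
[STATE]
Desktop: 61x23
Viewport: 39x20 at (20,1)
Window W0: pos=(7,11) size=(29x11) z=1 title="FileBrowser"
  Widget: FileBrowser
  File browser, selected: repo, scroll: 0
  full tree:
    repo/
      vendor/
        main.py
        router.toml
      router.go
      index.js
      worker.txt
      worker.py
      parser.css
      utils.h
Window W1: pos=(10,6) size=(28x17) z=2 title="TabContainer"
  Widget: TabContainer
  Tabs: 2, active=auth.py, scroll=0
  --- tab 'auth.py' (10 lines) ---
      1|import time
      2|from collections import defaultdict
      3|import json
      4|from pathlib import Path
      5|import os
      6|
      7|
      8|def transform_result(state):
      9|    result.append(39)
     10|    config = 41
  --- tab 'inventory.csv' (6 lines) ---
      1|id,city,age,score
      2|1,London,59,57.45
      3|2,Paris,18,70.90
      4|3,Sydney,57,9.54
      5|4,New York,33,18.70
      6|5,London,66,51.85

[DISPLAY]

                                       
                                       
                                       
                                       
                                       
━━━━━━━━━━━━━━━━━┓                     
iner             ┃                     
─────────────────┨                     
│ inventory.csv  ┃                     
─────────────────┃                     
me               ┃                     
ections import de┃                     
on               ┃                     
lib import Path  ┃                     
                 ┃                     
                 ┃                     
                 ┃                     
form_result(state┃                     
t.append(39)     ┃                     
g = 41           ┃                     


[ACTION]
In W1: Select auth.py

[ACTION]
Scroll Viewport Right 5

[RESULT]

                                       
                                       
                                       
                                       
                                       
━━━━━━━━━━━━━━━┓                       
er             ┃                       
───────────────┨                       
inventory.csv  ┃                       
───────────────┃                       
               ┃                       
tions import de┃                       
               ┃                       
b import Path  ┃                       
               ┃                       
               ┃                       
               ┃                       
rm_result(state┃                       
append(39)     ┃                       
= 41           ┃                       


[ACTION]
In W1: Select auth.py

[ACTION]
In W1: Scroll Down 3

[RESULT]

                                       
                                       
                                       
                                       
                                       
━━━━━━━━━━━━━━━┓                       
er             ┃                       
───────────────┨                       
inventory.csv  ┃                       
───────────────┃                       
b import Path  ┃                       
               ┃                       
               ┃                       
               ┃                       
rm_result(state┃                       
append(39)     ┃                       
= 41           ┃                       
               ┃                       
               ┃                       
               ┃                       


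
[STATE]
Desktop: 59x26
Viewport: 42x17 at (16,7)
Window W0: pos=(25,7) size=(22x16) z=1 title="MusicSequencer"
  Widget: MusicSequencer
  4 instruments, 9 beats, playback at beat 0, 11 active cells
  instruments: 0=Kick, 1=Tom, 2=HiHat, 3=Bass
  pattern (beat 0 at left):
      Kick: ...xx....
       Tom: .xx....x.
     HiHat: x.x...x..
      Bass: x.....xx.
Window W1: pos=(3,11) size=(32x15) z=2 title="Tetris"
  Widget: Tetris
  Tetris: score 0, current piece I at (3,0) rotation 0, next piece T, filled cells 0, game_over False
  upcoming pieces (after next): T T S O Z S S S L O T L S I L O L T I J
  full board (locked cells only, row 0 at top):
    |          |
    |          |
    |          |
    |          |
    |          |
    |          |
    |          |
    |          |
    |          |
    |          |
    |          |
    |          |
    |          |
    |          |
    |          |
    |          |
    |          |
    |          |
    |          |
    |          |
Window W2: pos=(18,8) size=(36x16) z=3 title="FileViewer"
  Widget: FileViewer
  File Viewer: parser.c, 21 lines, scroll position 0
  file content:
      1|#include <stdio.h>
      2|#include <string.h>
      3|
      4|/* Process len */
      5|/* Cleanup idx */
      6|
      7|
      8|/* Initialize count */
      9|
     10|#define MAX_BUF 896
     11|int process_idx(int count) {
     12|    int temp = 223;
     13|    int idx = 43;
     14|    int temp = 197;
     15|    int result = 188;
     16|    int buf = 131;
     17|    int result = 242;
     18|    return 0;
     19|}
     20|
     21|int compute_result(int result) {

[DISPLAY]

         ┏━━━━━━━━━━━━━━━━━━━━┓           
  ┏━━━━━━━━━━━━━━━━━━━━━━━━━━━━━━━━━━┓    
  ┃ FileViewer                       ┃    
  ┠──────────────────────────────────┨    
━━┃#include <stdio.h>               ▲┃    
  ┃#include <string.h>              █┃    
──┃                                 ░┃    
ex┃/* Process len */                ░┃    
▒ ┃/* Cleanup idx */                ░┃    
▒▒┃                                 ░┃    
  ┃                                 ░┃    
  ┃/* Initialize count */           ░┃    
  ┃                                 ░┃    
co┃#define MAX_BUF 896              ░┃    
  ┃int process_idx(int count) {     ░┃    
  ┃    int temp = 223;              ▼┃    
  ┗━━━━━━━━━━━━━━━━━━━━━━━━━━━━━━━━━━┛    


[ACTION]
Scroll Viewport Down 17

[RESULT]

  ┃ FileViewer                       ┃    
  ┠──────────────────────────────────┨    
━━┃#include <stdio.h>               ▲┃    
  ┃#include <string.h>              █┃    
──┃                                 ░┃    
ex┃/* Process len */                ░┃    
▒ ┃/* Cleanup idx */                ░┃    
▒▒┃                                 ░┃    
  ┃                                 ░┃    
  ┃/* Initialize count */           ░┃    
  ┃                                 ░┃    
co┃#define MAX_BUF 896              ░┃    
  ┃int process_idx(int count) {     ░┃    
  ┃    int temp = 223;              ▼┃    
  ┗━━━━━━━━━━━━━━━━━━━━━━━━━━━━━━━━━━┛    
                  ┃                       
━━━━━━━━━━━━━━━━━━┛                       


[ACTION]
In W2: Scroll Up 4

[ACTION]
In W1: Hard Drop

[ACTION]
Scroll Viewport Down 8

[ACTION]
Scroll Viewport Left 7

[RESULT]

         ┃ FileViewer                     
         ┠────────────────────────────────
━━━━━━━━━┃#include <stdio.h>              
is       ┃#include <string.h>             
─────────┃                                
     │Nex┃/* Process len */               
     │ ▒ ┃/* Cleanup idx */               
     │▒▒▒┃                                
     │   ┃                                
     │   ┃/* Initialize count */          
     │   ┃                                
     │Sco┃#define MAX_BUF 896             
     │0  ┃int process_idx(int count) {    
     │   ┃    int temp = 223;             
     │   ┗━━━━━━━━━━━━━━━━━━━━━━━━━━━━━━━━
██   │                   ┃                
━━━━━━━━━━━━━━━━━━━━━━━━━┛                


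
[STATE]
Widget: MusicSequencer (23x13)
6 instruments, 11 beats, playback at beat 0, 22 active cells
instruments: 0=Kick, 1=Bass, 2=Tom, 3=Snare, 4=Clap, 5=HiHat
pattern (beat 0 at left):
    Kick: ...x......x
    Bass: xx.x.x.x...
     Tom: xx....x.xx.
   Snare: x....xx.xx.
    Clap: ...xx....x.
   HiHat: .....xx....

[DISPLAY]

      ▼1234567890      
  Kick···█······█      
  Bass██·█·█·█···      
   Tom██····█·██·      
 Snare█····██·██·      
  Clap···██····█·      
 HiHat·····██····      
                       
                       
                       
                       
                       
                       


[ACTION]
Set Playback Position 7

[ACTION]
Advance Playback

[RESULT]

      01234567▼90      
  Kick···█······█      
  Bass██·█·█·█···      
   Tom██····█·██·      
 Snare█····██·██·      
  Clap···██····█·      
 HiHat·····██····      
                       
                       
                       
                       
                       
                       


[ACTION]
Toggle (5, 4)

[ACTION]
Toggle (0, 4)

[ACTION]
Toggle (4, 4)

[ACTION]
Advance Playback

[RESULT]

      012345678▼0      
  Kick···██·····█      
  Bass██·█·█·█···      
   Tom██····█·██·      
 Snare█····██·██·      
  Clap···█·····█·      
 HiHat····███····      
                       
                       
                       
                       
                       
                       


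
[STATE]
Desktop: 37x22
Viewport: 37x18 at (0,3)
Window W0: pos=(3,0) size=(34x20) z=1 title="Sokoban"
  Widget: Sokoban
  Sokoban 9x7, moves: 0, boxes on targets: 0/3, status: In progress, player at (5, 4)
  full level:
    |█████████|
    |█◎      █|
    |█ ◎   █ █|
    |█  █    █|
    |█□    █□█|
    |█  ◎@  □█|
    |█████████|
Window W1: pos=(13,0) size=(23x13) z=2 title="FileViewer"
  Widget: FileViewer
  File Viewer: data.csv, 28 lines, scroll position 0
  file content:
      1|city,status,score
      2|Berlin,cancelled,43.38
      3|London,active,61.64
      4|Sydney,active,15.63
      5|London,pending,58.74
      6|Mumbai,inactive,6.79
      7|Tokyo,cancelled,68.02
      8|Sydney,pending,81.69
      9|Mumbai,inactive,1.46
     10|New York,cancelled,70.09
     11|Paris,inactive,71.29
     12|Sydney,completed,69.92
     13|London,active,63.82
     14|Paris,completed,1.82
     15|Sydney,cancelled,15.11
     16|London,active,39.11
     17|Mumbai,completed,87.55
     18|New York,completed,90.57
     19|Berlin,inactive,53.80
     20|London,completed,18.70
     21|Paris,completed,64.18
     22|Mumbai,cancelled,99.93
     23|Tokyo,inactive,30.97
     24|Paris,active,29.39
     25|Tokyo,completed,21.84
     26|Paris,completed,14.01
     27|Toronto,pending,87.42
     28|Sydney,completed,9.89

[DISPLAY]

   ┃█████████┃city,status,score   ▲┃┃
   ┃█◎      █┃Berlin,cancelled,43.█┃┃
   ┃█ ◎   █ █┃London,active,61.64 ░┃┃
   ┃█  █    █┃Sydney,active,15.63 ░┃┃
   ┃█□    █□█┃London,pending,58.74░┃┃
   ┃█  ◎@  □█┃Mumbai,inactive,6.79░┃┃
   ┃█████████┃Tokyo,cancelled,68.0░┃┃
   ┃Moves: 0 ┃Sydney,pending,81.69░┃┃
   ┃         ┃Mumbai,inactive,1.46▼┃┃
   ┃         ┗━━━━━━━━━━━━━━━━━━━━━┛┃
   ┃                                ┃
   ┃                                ┃
   ┃                                ┃
   ┃                                ┃
   ┃                                ┃
   ┃                                ┃
   ┗━━━━━━━━━━━━━━━━━━━━━━━━━━━━━━━━┛
                                     


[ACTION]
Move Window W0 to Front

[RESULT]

   ┃█████████                       ┃
   ┃█◎      █                       ┃
   ┃█ ◎   █ █                       ┃
   ┃█  █    █                       ┃
   ┃█□    █□█                       ┃
   ┃█  ◎@  □█                       ┃
   ┃█████████                       ┃
   ┃Moves: 0  0/3                   ┃
   ┃                                ┃
   ┃                                ┃
   ┃                                ┃
   ┃                                ┃
   ┃                                ┃
   ┃                                ┃
   ┃                                ┃
   ┃                                ┃
   ┗━━━━━━━━━━━━━━━━━━━━━━━━━━━━━━━━┛
                                     


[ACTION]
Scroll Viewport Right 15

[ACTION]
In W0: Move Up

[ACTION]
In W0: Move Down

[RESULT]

   ┃█████████                       ┃
   ┃█◎      █                       ┃
   ┃█ ◎   █ █                       ┃
   ┃█  █    █                       ┃
   ┃█□    █□█                       ┃
   ┃█  ◎@  □█                       ┃
   ┃█████████                       ┃
   ┃Moves: 2  0/3                   ┃
   ┃                                ┃
   ┃                                ┃
   ┃                                ┃
   ┃                                ┃
   ┃                                ┃
   ┃                                ┃
   ┃                                ┃
   ┃                                ┃
   ┗━━━━━━━━━━━━━━━━━━━━━━━━━━━━━━━━┛
                                     


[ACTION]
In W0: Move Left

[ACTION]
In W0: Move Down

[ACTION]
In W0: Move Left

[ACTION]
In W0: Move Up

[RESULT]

   ┃█████████                       ┃
   ┃█◎      █                       ┃
   ┃█ ◎   █ █                       ┃
   ┃█  █    █                       ┃
   ┃█□@   █□█                       ┃
   ┃█  ◎   □█                       ┃
   ┃█████████                       ┃
   ┃Moves: 5  0/3                   ┃
   ┃                                ┃
   ┃                                ┃
   ┃                                ┃
   ┃                                ┃
   ┃                                ┃
   ┃                                ┃
   ┃                                ┃
   ┃                                ┃
   ┗━━━━━━━━━━━━━━━━━━━━━━━━━━━━━━━━┛
                                     


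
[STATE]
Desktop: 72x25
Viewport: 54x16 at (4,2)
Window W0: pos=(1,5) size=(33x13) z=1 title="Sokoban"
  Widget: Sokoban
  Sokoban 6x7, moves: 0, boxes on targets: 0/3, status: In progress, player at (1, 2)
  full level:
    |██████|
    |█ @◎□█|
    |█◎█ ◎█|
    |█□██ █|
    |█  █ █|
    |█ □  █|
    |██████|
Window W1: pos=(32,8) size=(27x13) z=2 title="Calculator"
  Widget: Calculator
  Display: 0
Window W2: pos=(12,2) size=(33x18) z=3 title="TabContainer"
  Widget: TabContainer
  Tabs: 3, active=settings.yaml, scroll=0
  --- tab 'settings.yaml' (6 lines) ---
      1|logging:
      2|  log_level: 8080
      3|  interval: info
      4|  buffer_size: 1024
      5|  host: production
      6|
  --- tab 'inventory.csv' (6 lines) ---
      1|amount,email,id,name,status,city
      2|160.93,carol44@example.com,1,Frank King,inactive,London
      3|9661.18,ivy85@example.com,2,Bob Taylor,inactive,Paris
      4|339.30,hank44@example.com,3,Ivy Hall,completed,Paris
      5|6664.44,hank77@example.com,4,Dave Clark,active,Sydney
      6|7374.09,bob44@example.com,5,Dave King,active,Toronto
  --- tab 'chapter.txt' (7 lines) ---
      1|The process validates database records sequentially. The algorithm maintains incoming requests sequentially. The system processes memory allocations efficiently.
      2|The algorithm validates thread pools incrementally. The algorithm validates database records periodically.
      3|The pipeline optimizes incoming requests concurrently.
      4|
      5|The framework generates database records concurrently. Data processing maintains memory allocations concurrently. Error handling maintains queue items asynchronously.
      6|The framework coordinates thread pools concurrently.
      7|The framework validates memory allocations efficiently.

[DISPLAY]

        ┏━━━━━━━━━━━━━━━━━━━━━━━━━━━━━━━┓             
        ┃ TabContainer                  ┃             
        ┠───────────────────────────────┨             
━━━━━━━━┃[settings.yaml]│ inventory.csv ┃             
okoban  ┃───────────────────────────────┃             
────────┃logging:                       ┃             
████    ┃  log_level: 8080              ┃━━━━━━━━━━━━━
@◎□█    ┃  interval: info               ┃             
█ ◎█    ┃  buffer_size: 1024            ┃─────────────
██ █    ┃  host: production             ┃            0
 █ █    ┃                               ┃┬───┐        
□  █    ┃                               ┃│ ÷ │        
████    ┃                               ┃┼───┤        
ves: 0  ┃                               ┃│ × │        
        ┃                               ┃┼───┤        
━━━━━━━━┃                               ┃│ - │        


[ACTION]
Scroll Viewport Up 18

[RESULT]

                                                      
                                                      
        ┏━━━━━━━━━━━━━━━━━━━━━━━━━━━━━━━┓             
        ┃ TabContainer                  ┃             
        ┠───────────────────────────────┨             
━━━━━━━━┃[settings.yaml]│ inventory.csv ┃             
okoban  ┃───────────────────────────────┃             
────────┃logging:                       ┃             
████    ┃  log_level: 8080              ┃━━━━━━━━━━━━━
@◎□█    ┃  interval: info               ┃             
█ ◎█    ┃  buffer_size: 1024            ┃─────────────
██ █    ┃  host: production             ┃            0
 █ █    ┃                               ┃┬───┐        
□  █    ┃                               ┃│ ÷ │        
████    ┃                               ┃┼───┤        
ves: 0  ┃                               ┃│ × │        


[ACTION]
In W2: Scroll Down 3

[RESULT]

                                                      
                                                      
        ┏━━━━━━━━━━━━━━━━━━━━━━━━━━━━━━━┓             
        ┃ TabContainer                  ┃             
        ┠───────────────────────────────┨             
━━━━━━━━┃[settings.yaml]│ inventory.csv ┃             
okoban  ┃───────────────────────────────┃             
────────┃  buffer_size: 1024            ┃             
████    ┃  host: production             ┃━━━━━━━━━━━━━
@◎□█    ┃                               ┃             
█ ◎█    ┃                               ┃─────────────
██ █    ┃                               ┃            0
 █ █    ┃                               ┃┬───┐        
□  █    ┃                               ┃│ ÷ │        
████    ┃                               ┃┼───┤        
ves: 0  ┃                               ┃│ × │        


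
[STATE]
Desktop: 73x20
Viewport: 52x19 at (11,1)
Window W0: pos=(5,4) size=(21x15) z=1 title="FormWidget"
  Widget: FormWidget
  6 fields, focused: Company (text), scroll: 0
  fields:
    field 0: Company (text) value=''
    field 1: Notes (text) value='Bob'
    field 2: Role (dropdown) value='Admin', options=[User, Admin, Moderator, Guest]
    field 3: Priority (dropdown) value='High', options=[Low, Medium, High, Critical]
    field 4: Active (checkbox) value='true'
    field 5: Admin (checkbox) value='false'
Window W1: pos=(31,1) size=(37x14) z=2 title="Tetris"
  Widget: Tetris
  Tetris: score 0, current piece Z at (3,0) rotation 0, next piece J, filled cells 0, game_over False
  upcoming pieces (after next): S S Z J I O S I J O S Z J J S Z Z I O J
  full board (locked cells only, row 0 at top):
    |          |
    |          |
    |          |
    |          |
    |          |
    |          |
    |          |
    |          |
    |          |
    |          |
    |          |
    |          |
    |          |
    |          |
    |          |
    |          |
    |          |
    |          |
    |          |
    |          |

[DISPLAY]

                    ┏━━━━━━━━━━━━━━━━━━━━━━━━━━━━━━━
                    ┃ Tetris                        
                    ┠───────────────────────────────
━━━━━━━━━━━━━━┓     ┃          │Next:               
Widget        ┃     ┃          │█                   
──────────────┨     ┃          │███                 
pany:    [   ]┃     ┃          │                    
es:      [Bob]┃     ┃          │                    
e:       [Ad▼]┃     ┃          │                    
ority:   [Hi▼]┃     ┃          │Score:              
ive:     [x]  ┃     ┃          │0                   
in:      [ ]  ┃     ┃          │                    
              ┃     ┃          │                    
              ┃     ┗━━━━━━━━━━━━━━━━━━━━━━━━━━━━━━━
              ┃                                     
              ┃                                     
              ┃                                     
━━━━━━━━━━━━━━┛                                     
                                                    


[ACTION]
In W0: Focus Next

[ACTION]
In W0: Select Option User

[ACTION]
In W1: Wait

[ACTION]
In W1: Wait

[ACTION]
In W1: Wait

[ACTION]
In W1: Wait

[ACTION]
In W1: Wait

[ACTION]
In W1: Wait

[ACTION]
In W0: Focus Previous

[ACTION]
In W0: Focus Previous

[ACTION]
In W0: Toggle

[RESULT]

                    ┏━━━━━━━━━━━━━━━━━━━━━━━━━━━━━━━
                    ┃ Tetris                        
                    ┠───────────────────────────────
━━━━━━━━━━━━━━┓     ┃          │Next:               
Widget        ┃     ┃          │█                   
──────────────┨     ┃          │███                 
pany:    [   ]┃     ┃          │                    
es:      [Bob]┃     ┃          │                    
e:       [Ad▼]┃     ┃          │                    
ority:   [Hi▼]┃     ┃          │Score:              
ive:     [x]  ┃     ┃          │0                   
in:      [x]  ┃     ┃          │                    
              ┃     ┃          │                    
              ┃     ┗━━━━━━━━━━━━━━━━━━━━━━━━━━━━━━━
              ┃                                     
              ┃                                     
              ┃                                     
━━━━━━━━━━━━━━┛                                     
                                                    
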